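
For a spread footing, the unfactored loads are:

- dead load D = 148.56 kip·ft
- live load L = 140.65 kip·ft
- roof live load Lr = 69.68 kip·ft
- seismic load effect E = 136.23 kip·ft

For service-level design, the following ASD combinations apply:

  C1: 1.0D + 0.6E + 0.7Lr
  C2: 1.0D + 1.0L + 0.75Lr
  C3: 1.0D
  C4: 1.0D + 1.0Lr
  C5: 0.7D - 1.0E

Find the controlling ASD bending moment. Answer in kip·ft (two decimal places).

341.47 kip·ft

C1: 1.0(148.56) + 0.6(136.23) + 0.7(69.68) = 279.07
C2: 1.0(148.56) + 1.0(140.65) + 0.75(69.68) = 341.47
C3: 1.0(148.56) = 148.56
C4: 1.0(148.56) + 1.0(69.68) = 218.24
C5: 0.7(148.56) - 1.0(136.23) = -32.24
The controlling combination is 2, giving 341.47 kip·ft.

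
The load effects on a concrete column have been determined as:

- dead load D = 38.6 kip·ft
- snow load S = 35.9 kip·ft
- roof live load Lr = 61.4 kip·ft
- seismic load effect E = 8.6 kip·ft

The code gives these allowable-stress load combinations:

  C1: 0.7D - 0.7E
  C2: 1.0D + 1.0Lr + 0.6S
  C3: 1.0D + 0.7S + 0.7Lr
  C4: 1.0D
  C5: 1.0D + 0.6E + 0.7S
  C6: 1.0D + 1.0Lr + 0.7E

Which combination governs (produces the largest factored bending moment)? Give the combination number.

C1: 0.7(38.6) - 0.7(8.6) = 27.0 - 6.0 = 21.0
C2: 1.0(38.6) + 1.0(61.4) + 0.6(35.9) = 38.6 + 61.4 + 21.5 = 121.5
C3: 1.0(38.6) + 0.7(35.9) + 0.7(61.4) = 38.6 + 25.1 + 43.0 = 106.7
C4: 1.0(38.6) = 38.6
C5: 1.0(38.6) + 0.6(8.6) + 0.7(35.9) = 38.6 + 5.2 + 25.1 = 68.9
C6: 1.0(38.6) + 1.0(61.4) + 0.7(8.6) = 38.6 + 61.4 + 6.0 = 106.0
The largest value is 121.5 kip·ft from combination 2.

Combination 2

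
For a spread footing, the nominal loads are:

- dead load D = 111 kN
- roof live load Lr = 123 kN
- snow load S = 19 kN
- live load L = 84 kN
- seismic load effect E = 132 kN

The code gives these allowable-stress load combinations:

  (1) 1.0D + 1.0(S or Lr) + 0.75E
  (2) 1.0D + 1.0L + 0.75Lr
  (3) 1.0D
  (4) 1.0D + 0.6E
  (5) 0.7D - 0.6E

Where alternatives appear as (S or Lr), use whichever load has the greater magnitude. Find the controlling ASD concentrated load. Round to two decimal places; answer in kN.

333.00 kN

(S or Lr) → Lr = 123 kN.
(1) 1.0(111) + 1.0(123) + 0.75(132) = 333.00
(2) 1.0(111) + 1.0(84) + 0.75(123) = 287.25
(3) 1.0(111) = 111.00
(4) 1.0(111) + 0.6(132) = 190.20
(5) 0.7(111) - 0.6(132) = -1.50
The controlling combination is 1, giving 333.00 kN.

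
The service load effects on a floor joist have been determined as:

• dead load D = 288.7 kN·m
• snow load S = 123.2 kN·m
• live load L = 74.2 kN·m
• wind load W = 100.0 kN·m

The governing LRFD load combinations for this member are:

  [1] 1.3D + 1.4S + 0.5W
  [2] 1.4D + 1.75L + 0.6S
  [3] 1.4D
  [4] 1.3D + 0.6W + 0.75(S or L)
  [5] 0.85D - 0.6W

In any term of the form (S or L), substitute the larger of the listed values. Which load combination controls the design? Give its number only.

(S or L) → S = 123.2 kN·m.
[1] 1.3(288.7) + 1.4(123.2) + 0.5(100.0) = 375.3 + 172.5 + 50.0 = 597.8
[2] 1.4(288.7) + 1.75(74.2) + 0.6(123.2) = 404.2 + 129.9 + 73.9 = 608.0
[3] 1.4(288.7) = 404.2
[4] 1.3(288.7) + 0.6(100.0) + 0.75(123.2) = 375.3 + 60.0 + 92.4 = 527.7
[5] 0.85(288.7) - 0.6(100.0) = 245.4 - 60.0 = 185.4
The largest value is 608.0 kN·m from combination 2.

Combination 2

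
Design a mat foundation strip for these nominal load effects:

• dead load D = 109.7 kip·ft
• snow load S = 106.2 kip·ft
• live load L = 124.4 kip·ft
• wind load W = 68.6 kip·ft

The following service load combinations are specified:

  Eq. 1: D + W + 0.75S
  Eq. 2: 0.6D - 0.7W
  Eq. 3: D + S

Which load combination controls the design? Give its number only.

Eq. 1: 1.0(109.7) + 1.0(68.6) + 0.75(106.2) = 109.7 + 68.6 + 79.7 = 258.0
Eq. 2: 0.6(109.7) - 0.7(68.6) = 65.8 - 48.0 = 17.8
Eq. 3: 1.0(109.7) + 1.0(106.2) = 109.7 + 106.2 = 215.9
The largest value is 258.0 kip·ft from combination 1.

Combination 1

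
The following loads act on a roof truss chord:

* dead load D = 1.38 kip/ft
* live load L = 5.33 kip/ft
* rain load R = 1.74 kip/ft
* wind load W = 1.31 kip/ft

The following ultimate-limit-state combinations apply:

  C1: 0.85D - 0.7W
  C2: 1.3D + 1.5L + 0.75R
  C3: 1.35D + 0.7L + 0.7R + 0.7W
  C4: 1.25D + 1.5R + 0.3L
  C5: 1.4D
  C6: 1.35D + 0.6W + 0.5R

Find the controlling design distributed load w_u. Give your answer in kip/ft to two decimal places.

C1: 0.85(1.38) - 0.7(1.31) = 0.26
C2: 1.3(1.38) + 1.5(5.33) + 0.75(1.74) = 11.09
C3: 1.35(1.38) + 0.7(5.33) + 0.7(1.74) + 0.7(1.31) = 1.86 + 3.73 + 1.22 + 0.92 = 7.73
C4: 1.25(1.38) + 1.5(1.74) + 0.3(5.33) = 5.93
C5: 1.4(1.38) = 1.93
C6: 1.35(1.38) + 0.6(1.31) + 0.5(1.74) = 1.86 + 0.79 + 0.87 = 3.52
The controlling combination is 2, giving 11.09 kip/ft.

11.09 kip/ft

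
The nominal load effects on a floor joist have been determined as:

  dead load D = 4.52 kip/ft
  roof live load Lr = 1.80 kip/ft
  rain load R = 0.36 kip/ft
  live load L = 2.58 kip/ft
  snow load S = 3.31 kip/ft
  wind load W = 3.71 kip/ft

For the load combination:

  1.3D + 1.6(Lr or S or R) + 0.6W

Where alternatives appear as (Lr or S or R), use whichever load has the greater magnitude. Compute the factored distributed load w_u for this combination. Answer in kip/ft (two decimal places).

(Lr or S or R) → S = 3.31 kip/ft.
1.3(4.52) + 1.6(3.31) + 0.6(3.71) = 13.40
w_u = 13.40 kip/ft.

13.40 kip/ft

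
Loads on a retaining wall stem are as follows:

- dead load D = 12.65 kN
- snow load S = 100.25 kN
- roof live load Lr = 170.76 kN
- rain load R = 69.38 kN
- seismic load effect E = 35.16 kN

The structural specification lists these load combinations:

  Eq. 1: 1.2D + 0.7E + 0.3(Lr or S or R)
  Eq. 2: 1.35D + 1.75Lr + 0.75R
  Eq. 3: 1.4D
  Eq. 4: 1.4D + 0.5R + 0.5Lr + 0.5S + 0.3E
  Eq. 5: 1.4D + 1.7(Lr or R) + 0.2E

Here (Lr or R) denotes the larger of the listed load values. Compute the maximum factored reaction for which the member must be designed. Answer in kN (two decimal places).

367.94 kN

(Lr or S or R) → Lr = 170.76 kN; (Lr or R) → Lr = 170.76 kN.
Eq. 1: 1.2(12.65) + 0.7(35.16) + 0.3(170.76) = 91.02
Eq. 2: 1.35(12.65) + 1.75(170.76) + 0.75(69.38) = 367.94
Eq. 3: 1.4(12.65) = 17.71
Eq. 4: 1.4(12.65) + 0.5(69.38) + 0.5(170.76) + 0.5(100.25) + 0.3(35.16) = 198.45
Eq. 5: 1.4(12.65) + 1.7(170.76) + 0.2(35.16) = 315.03
Combination 2 governs: V_u = 367.94 kN.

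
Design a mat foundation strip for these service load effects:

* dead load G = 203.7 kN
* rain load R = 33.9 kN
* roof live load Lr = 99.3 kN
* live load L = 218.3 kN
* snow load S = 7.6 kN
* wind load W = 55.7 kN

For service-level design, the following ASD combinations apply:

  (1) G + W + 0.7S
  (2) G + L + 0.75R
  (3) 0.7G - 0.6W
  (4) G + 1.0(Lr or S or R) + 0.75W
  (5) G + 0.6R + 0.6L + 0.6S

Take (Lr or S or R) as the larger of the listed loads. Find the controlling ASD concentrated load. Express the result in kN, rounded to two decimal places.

(Lr or S or R) → Lr = 99.3 kN.
(1) 1.0(203.7) + 1.0(55.7) + 0.7(7.6) = 264.72
(2) 1.0(203.7) + 1.0(218.3) + 0.75(33.9) = 447.43
(3) 0.7(203.7) - 0.6(55.7) = 109.17
(4) 1.0(203.7) + 1.0(99.3) + 0.75(55.7) = 344.78
(5) 1.0(203.7) + 0.6(33.9) + 0.6(218.3) + 0.6(7.6) = 359.58
Combination 2 governs: P = 447.43 kN.

447.43 kN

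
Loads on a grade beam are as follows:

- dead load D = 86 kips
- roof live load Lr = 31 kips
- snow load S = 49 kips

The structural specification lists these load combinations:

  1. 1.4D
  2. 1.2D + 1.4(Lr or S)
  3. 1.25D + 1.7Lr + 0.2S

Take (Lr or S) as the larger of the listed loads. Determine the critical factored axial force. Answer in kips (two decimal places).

(Lr or S) → S = 49 kips.
1. 1.4(86) = 120.40
2. 1.2(86) + 1.4(49) = 103.20 + 68.60 = 171.80
3. 1.25(86) + 1.7(31) + 0.2(49) = 107.50 + 52.70 + 9.80 = 170.00
The controlling combination is 2, giving 171.80 kips.

171.80 kips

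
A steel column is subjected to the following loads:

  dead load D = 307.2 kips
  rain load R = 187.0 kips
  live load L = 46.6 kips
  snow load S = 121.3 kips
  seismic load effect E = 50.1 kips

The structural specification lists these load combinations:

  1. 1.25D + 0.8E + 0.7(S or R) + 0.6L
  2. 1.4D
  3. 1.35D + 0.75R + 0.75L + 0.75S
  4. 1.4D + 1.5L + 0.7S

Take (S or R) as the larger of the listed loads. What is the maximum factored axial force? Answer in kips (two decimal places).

680.90 kips

(S or R) → R = 187.0 kips.
1. 1.25(307.2) + 0.8(50.1) + 0.7(187.0) + 0.6(46.6) = 384.00 + 40.08 + 130.90 + 27.96 = 582.94
2. 1.4(307.2) = 430.08
3. 1.35(307.2) + 0.75(187.0) + 0.75(46.6) + 0.75(121.3) = 414.72 + 140.25 + 34.95 + 90.98 = 680.90
4. 1.4(307.2) + 1.5(46.6) + 0.7(121.3) = 430.08 + 69.90 + 84.91 = 584.89
The controlling combination is 3, giving 680.90 kips.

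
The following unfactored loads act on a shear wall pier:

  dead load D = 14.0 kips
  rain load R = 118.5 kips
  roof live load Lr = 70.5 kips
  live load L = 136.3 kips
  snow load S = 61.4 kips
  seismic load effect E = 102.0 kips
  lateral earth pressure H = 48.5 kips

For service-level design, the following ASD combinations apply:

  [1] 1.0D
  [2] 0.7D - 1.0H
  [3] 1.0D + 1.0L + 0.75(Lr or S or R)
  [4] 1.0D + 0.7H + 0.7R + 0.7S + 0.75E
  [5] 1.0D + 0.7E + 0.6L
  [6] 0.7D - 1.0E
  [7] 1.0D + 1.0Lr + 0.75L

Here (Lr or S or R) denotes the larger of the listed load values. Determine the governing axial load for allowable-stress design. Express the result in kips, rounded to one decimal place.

250.4 kips

(Lr or S or R) → R = 118.5 kips.
[1] 1.0(14.0) = 14.0
[2] 0.7(14.0) - 1.0(48.5) = 9.8 - 48.5 = -38.7
[3] 1.0(14.0) + 1.0(136.3) + 0.75(118.5) = 14.0 + 136.3 + 88.9 = 239.2
[4] 1.0(14.0) + 0.7(48.5) + 0.7(118.5) + 0.7(61.4) + 0.75(102.0) = 250.4
[5] 1.0(14.0) + 0.7(102.0) + 0.6(136.3) = 14.0 + 71.4 + 81.8 = 167.2
[6] 0.7(14.0) - 1.0(102.0) = 9.8 - 102.0 = -92.2
[7] 1.0(14.0) + 1.0(70.5) + 0.75(136.3) = 14.0 + 70.5 + 102.2 = 186.7
Combination 4 governs: P = 250.4 kips.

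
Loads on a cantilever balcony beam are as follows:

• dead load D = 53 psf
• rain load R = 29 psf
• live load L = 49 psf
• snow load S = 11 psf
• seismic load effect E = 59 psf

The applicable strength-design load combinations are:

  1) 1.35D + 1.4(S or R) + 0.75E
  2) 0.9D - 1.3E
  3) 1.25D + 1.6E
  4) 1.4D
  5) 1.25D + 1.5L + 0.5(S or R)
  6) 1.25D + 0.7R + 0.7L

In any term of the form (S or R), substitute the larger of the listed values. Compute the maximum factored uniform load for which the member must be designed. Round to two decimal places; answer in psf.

160.65 psf

(S or R) → R = 29 psf.
1) 1.35(53) + 1.4(29) + 0.75(59) = 71.55 + 40.60 + 44.25 = 156.40
2) 0.9(53) - 1.3(59) = 47.70 - 76.70 = -29.00
3) 1.25(53) + 1.6(59) = 66.25 + 94.40 = 160.65
4) 1.4(53) = 74.20
5) 1.25(53) + 1.5(49) + 0.5(29) = 66.25 + 73.50 + 14.50 = 154.25
6) 1.25(53) + 0.7(29) + 0.7(49) = 66.25 + 20.30 + 34.30 = 120.85
The controlling combination is 3, giving 160.65 psf.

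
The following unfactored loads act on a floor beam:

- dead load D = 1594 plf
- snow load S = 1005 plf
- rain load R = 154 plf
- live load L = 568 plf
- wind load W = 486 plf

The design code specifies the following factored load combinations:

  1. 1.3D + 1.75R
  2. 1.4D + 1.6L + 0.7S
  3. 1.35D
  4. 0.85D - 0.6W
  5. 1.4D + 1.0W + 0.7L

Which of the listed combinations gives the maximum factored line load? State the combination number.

1. 1.3(1594) + 1.75(154) = 2072.20 + 269.50 = 2341.70
2. 1.4(1594) + 1.6(568) + 0.7(1005) = 2231.60 + 908.80 + 703.50 = 3843.90
3. 1.35(1594) = 2151.90
4. 0.85(1594) - 0.6(486) = 1354.90 - 291.60 = 1063.30
5. 1.4(1594) + 1.0(486) + 0.7(568) = 2231.60 + 486.00 + 397.60 = 3115.20
The largest value is 3843.90 plf from combination 2.

Combination 2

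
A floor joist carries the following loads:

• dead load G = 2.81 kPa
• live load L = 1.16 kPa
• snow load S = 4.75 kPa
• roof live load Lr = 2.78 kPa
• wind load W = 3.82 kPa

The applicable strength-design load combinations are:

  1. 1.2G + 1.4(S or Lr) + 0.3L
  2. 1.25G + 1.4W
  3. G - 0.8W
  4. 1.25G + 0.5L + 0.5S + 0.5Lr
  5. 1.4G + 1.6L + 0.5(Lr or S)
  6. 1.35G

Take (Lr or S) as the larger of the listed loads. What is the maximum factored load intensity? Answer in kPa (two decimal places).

(S or Lr) → S = 4.75 kPa; (Lr or S) → S = 4.75 kPa.
1. 1.2(2.81) + 1.4(4.75) + 0.3(1.16) = 10.37
2. 1.25(2.81) + 1.4(3.82) = 8.86
3. 1.0(2.81) - 0.8(3.82) = -0.25
4. 1.25(2.81) + 0.5(1.16) + 0.5(4.75) + 0.5(2.78) = 7.86
5. 1.4(2.81) + 1.6(1.16) + 0.5(4.75) = 8.17
6. 1.35(2.81) = 3.79
The controlling combination is 1, giving 10.37 kPa.

10.37 kPa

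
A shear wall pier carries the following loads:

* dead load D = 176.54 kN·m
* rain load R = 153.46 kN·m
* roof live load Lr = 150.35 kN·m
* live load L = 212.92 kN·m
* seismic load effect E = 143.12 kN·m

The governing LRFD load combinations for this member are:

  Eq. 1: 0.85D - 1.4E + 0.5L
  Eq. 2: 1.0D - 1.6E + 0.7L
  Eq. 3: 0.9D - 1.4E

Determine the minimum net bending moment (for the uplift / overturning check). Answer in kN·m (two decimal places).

-41.48 kN·m

Eq. 1: 0.85(176.54) - 1.4(143.12) + 0.5(212.92) = 150.06 - 200.37 + 106.46 = 56.15
Eq. 2: 1.0(176.54) - 1.6(143.12) + 0.7(212.92) = 176.54 - 228.99 + 149.04 = 96.59
Eq. 3: 0.9(176.54) - 1.4(143.12) = 158.89 - 200.37 = -41.48
Combination 3 gives the minimum: -41.48 kN·m.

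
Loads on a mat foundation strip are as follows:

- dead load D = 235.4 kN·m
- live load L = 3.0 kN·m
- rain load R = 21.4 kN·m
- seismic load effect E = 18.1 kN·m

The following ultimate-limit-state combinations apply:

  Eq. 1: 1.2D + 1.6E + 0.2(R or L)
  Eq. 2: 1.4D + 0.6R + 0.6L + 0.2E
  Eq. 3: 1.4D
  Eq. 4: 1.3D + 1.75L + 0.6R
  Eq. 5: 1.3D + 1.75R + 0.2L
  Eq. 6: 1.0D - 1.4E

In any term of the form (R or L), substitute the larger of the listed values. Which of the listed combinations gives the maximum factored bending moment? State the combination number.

(R or L) → R = 21.4 kN·m.
Eq. 1: 1.2(235.4) + 1.6(18.1) + 0.2(21.4) = 282.48 + 28.96 + 4.28 = 315.72
Eq. 2: 1.4(235.4) + 0.6(21.4) + 0.6(3.0) + 0.2(18.1) = 329.56 + 12.84 + 1.80 + 3.62 = 347.82
Eq. 3: 1.4(235.4) = 329.56
Eq. 4: 1.3(235.4) + 1.75(3.0) + 0.6(21.4) = 306.02 + 5.25 + 12.84 = 324.11
Eq. 5: 1.3(235.4) + 1.75(21.4) + 0.2(3.0) = 306.02 + 37.45 + 0.60 = 344.07
Eq. 6: 1.0(235.4) - 1.4(18.1) = 235.40 - 25.34 = 210.06
The largest value is 347.82 kN·m from combination 2.

Combination 2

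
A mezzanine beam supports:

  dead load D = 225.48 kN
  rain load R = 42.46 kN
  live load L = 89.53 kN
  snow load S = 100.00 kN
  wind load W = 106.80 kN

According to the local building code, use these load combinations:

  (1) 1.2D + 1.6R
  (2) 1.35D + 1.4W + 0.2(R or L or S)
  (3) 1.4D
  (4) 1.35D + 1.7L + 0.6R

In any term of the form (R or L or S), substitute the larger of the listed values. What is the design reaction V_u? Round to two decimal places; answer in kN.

482.08 kN

(R or L or S) → S = 100.00 kN.
(1) 1.2(225.48) + 1.6(42.46) = 338.51
(2) 1.35(225.48) + 1.4(106.80) + 0.2(100.00) = 304.40 + 149.52 + 20.00 = 473.92
(3) 1.4(225.48) = 315.67
(4) 1.35(225.48) + 1.7(89.53) + 0.6(42.46) = 304.40 + 152.20 + 25.48 = 482.08
Combination 4 governs: V_u = 482.08 kN.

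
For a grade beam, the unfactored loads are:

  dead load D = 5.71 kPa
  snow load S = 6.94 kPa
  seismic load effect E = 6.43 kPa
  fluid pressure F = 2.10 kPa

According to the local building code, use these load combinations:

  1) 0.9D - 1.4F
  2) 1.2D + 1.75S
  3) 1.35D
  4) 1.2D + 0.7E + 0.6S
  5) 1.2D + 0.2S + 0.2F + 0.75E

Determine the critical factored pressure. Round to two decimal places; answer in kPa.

1) 0.9(5.71) - 1.4(2.10) = 2.20
2) 1.2(5.71) + 1.75(6.94) = 19.00
3) 1.35(5.71) = 7.71
4) 1.2(5.71) + 0.7(6.43) + 0.6(6.94) = 15.52
5) 1.2(5.71) + 0.2(6.94) + 0.2(2.10) + 0.75(6.43) = 13.48
Maximum is from combination 2.

19.00 kPa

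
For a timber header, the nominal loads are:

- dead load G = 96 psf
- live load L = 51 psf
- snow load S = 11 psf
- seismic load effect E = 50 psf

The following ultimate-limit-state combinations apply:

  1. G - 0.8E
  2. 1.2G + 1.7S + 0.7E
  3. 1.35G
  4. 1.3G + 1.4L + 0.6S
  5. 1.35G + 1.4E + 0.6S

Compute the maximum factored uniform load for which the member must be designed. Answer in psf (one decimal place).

206.2 psf

1. 1.0(96) - 0.8(50) = 56.0
2. 1.2(96) + 1.7(11) + 0.7(50) = 168.9
3. 1.35(96) = 129.6
4. 1.3(96) + 1.4(51) + 0.6(11) = 202.8
5. 1.35(96) + 1.4(50) + 0.6(11) = 206.2
Maximum is from combination 5.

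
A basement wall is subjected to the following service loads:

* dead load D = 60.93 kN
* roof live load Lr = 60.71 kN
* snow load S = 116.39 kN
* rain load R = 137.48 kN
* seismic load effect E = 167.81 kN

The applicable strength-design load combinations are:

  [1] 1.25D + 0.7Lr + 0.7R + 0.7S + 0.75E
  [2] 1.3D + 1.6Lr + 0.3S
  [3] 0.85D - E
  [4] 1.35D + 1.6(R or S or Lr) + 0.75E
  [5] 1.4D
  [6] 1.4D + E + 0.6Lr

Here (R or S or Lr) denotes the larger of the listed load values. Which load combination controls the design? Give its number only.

(R or S or Lr) → R = 137.48 kN.
[1] 1.25(60.93) + 0.7(60.71) + 0.7(137.48) + 0.7(116.39) + 0.75(167.81) = 76.16 + 42.50 + 96.24 + 81.47 + 125.86 = 422.23
[2] 1.3(60.93) + 1.6(60.71) + 0.3(116.39) = 211.26
[3] 0.85(60.93) - 1.0(167.81) = 51.79 - 167.81 = -116.02
[4] 1.35(60.93) + 1.6(137.48) + 0.75(167.81) = 428.08
[5] 1.4(60.93) = 85.30
[6] 1.4(60.93) + 1.0(167.81) + 0.6(60.71) = 85.30 + 167.81 + 36.43 = 289.54
The largest value is 428.08 kN from combination 4.

Combination 4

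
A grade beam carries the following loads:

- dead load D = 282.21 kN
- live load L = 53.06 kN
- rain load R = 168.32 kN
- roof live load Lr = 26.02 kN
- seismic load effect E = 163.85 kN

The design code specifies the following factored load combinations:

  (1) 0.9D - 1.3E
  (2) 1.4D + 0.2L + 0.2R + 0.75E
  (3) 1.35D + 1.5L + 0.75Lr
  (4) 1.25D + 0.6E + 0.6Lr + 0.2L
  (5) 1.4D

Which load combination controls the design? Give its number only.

(1) 0.9(282.21) - 1.3(163.85) = 253.99 - 213.01 = 40.98
(2) 1.4(282.21) + 0.2(53.06) + 0.2(168.32) + 0.75(163.85) = 562.26
(3) 1.35(282.21) + 1.5(53.06) + 0.75(26.02) = 380.98 + 79.59 + 19.52 = 480.09
(4) 1.25(282.21) + 0.6(163.85) + 0.6(26.02) + 0.2(53.06) = 477.30
(5) 1.4(282.21) = 395.09
The largest value is 562.26 kN from combination 2.

Combination 2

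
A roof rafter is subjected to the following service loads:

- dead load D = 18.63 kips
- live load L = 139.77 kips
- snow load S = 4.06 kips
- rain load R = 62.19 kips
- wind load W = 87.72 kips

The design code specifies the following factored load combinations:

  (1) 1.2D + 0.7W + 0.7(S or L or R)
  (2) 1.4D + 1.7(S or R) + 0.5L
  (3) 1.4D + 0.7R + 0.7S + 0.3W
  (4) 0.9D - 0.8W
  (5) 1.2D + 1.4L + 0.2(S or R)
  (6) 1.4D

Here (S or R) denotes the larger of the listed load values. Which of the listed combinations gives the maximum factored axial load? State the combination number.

Combination 5

(S or L or R) → L = 139.77 kips; (S or R) → R = 62.19 kips.
(1) 1.2(18.63) + 0.7(87.72) + 0.7(139.77) = 22.36 + 61.40 + 97.84 = 181.60
(2) 1.4(18.63) + 1.7(62.19) + 0.5(139.77) = 26.08 + 105.72 + 69.89 = 201.69
(3) 1.4(18.63) + 0.7(62.19) + 0.7(4.06) + 0.3(87.72) = 26.08 + 43.53 + 2.84 + 26.32 = 98.77
(4) 0.9(18.63) - 0.8(87.72) = 16.77 - 70.18 = -53.41
(5) 1.2(18.63) + 1.4(139.77) + 0.2(62.19) = 230.47
(6) 1.4(18.63) = 26.08
The largest value is 230.47 kips from combination 5.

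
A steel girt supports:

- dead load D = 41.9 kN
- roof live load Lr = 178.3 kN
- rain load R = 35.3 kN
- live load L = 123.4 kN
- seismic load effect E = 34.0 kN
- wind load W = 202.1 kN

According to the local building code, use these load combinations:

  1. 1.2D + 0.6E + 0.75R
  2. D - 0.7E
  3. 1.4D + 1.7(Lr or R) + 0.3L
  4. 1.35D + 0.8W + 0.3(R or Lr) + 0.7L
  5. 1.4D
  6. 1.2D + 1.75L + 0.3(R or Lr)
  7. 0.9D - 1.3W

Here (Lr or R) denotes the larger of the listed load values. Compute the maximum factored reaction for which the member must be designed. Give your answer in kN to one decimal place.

(Lr or R) → Lr = 178.3 kN; (R or Lr) → Lr = 178.3 kN.
1. 1.2(41.9) + 0.6(34.0) + 0.75(35.3) = 50.3 + 20.4 + 26.5 = 97.2
2. 1.0(41.9) - 0.7(34.0) = 41.9 - 23.8 = 18.1
3. 1.4(41.9) + 1.7(178.3) + 0.3(123.4) = 58.7 + 303.1 + 37.0 = 398.8
4. 1.35(41.9) + 0.8(202.1) + 0.3(178.3) + 0.7(123.4) = 358.1
5. 1.4(41.9) = 58.7
6. 1.2(41.9) + 1.75(123.4) + 0.3(178.3) = 319.7
7. 0.9(41.9) - 1.3(202.1) = 37.7 - 262.7 = -225.0
Combination 3 governs: V_u = 398.8 kN.

398.8 kN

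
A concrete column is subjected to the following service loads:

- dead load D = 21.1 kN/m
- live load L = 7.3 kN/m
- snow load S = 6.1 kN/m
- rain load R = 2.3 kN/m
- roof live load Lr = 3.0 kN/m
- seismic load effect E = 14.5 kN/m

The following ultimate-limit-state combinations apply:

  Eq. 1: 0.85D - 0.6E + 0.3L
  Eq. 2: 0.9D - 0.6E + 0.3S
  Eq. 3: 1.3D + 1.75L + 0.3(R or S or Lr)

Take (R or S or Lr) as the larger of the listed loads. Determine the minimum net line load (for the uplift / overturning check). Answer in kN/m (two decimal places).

11.43 kN/m

(R or S or Lr) → S = 6.1 kN/m.
Eq. 1: 0.85(21.1) - 0.6(14.5) + 0.3(7.3) = 11.43
Eq. 2: 0.9(21.1) - 0.6(14.5) + 0.3(6.1) = 12.12
Eq. 3: 1.3(21.1) + 1.75(7.3) + 0.3(6.1) = 42.04
Combination 1 gives the minimum: 11.43 kN/m.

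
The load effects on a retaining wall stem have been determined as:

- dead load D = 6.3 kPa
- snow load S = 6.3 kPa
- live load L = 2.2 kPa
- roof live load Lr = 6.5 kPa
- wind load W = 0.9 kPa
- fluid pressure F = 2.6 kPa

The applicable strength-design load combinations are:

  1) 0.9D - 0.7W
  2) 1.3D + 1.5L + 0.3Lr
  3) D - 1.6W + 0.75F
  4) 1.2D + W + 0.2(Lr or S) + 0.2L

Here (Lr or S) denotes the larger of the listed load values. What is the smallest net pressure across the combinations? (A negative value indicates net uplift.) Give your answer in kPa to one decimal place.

5.0 kPa

(Lr or S) → Lr = 6.5 kPa.
1) 0.9(6.3) - 0.7(0.9) = 5.0
2) 1.3(6.3) + 1.5(2.2) + 0.3(6.5) = 13.4
3) 1.0(6.3) - 1.6(0.9) + 0.75(2.6) = 6.8
4) 1.2(6.3) + 1.0(0.9) + 0.2(6.5) + 0.2(2.2) = 10.2
Combination 1 gives the minimum: 5.0 kPa.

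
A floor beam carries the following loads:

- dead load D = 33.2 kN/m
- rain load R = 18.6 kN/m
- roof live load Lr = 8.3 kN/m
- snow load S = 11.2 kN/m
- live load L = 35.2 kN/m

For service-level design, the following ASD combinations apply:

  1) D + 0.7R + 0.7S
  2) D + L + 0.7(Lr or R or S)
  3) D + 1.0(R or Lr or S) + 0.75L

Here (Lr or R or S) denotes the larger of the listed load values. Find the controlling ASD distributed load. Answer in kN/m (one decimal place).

81.4 kN/m

(Lr or R or S) → R = 18.6 kN/m; (R or Lr or S) → R = 18.6 kN/m.
1) 1.0(33.2) + 0.7(18.6) + 0.7(11.2) = 54.1
2) 1.0(33.2) + 1.0(35.2) + 0.7(18.6) = 33.2 + 35.2 + 13.0 = 81.4
3) 1.0(33.2) + 1.0(18.6) + 0.75(35.2) = 33.2 + 18.6 + 26.4 = 78.2
Combination 2 governs: w = 81.4 kN/m.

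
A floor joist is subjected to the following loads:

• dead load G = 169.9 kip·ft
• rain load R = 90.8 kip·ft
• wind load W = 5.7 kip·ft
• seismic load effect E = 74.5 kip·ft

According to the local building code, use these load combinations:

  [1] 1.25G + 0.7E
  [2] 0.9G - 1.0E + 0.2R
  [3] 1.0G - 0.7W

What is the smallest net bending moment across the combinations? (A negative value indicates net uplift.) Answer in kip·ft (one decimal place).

96.6 kip·ft

[1] 1.25(169.9) + 0.7(74.5) = 264.5
[2] 0.9(169.9) - 1.0(74.5) + 0.2(90.8) = 152.9 - 74.5 + 18.2 = 96.6
[3] 1.0(169.9) - 0.7(5.7) = 169.9 - 4.0 = 165.9
Combination 2 gives the minimum: 96.6 kip·ft.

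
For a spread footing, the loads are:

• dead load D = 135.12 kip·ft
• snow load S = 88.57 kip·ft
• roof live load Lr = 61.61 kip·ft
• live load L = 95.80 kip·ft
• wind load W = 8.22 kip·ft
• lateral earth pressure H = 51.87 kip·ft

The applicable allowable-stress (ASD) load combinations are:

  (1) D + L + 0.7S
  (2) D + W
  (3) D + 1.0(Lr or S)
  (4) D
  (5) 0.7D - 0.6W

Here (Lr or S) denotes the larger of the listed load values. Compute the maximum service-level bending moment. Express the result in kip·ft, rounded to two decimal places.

292.92 kip·ft

(Lr or S) → S = 88.57 kip·ft.
(1) 1.0(135.12) + 1.0(95.80) + 0.7(88.57) = 135.12 + 95.80 + 62.00 = 292.92
(2) 1.0(135.12) + 1.0(8.22) = 135.12 + 8.22 = 143.34
(3) 1.0(135.12) + 1.0(88.57) = 135.12 + 88.57 = 223.69
(4) 1.0(135.12) = 135.12
(5) 0.7(135.12) - 0.6(8.22) = 94.58 - 4.93 = 89.65
The controlling combination is 1, giving 292.92 kip·ft.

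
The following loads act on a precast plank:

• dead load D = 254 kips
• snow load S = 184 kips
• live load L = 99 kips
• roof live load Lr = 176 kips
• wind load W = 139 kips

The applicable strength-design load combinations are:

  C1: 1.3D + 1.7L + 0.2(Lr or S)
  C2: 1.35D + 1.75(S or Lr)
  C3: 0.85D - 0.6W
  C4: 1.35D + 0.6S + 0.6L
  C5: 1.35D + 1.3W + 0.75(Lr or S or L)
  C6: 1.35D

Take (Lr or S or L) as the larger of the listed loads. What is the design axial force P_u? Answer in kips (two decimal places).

664.90 kips

(Lr or S) → S = 184 kips; (S or Lr) → S = 184 kips; (Lr or S or L) → S = 184 kips.
C1: 1.3(254) + 1.7(99) + 0.2(184) = 330.20 + 168.30 + 36.80 = 535.30
C2: 1.35(254) + 1.75(184) = 342.90 + 322.00 = 664.90
C3: 0.85(254) - 0.6(139) = 215.90 - 83.40 = 132.50
C4: 1.35(254) + 0.6(184) + 0.6(99) = 342.90 + 110.40 + 59.40 = 512.70
C5: 1.35(254) + 1.3(139) + 0.75(184) = 342.90 + 180.70 + 138.00 = 661.60
C6: 1.35(254) = 342.90
The controlling combination is 2, giving 664.90 kips.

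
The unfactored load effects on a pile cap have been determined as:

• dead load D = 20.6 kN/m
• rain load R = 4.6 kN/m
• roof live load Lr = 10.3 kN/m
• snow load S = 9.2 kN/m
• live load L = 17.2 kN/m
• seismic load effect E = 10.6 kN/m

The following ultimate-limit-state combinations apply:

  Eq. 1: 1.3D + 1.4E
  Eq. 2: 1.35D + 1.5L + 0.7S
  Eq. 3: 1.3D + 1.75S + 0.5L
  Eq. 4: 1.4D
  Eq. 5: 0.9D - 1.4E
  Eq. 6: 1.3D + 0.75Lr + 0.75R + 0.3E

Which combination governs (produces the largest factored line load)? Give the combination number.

Eq. 1: 1.3(20.6) + 1.4(10.6) = 26.8 + 14.8 = 41.6
Eq. 2: 1.35(20.6) + 1.5(17.2) + 0.7(9.2) = 60.1
Eq. 3: 1.3(20.6) + 1.75(9.2) + 0.5(17.2) = 26.8 + 16.1 + 8.6 = 51.5
Eq. 4: 1.4(20.6) = 28.8
Eq. 5: 0.9(20.6) - 1.4(10.6) = 18.5 - 14.8 = 3.7
Eq. 6: 1.3(20.6) + 0.75(10.3) + 0.75(4.6) + 0.3(10.6) = 41.1
The largest value is 60.1 kN/m from combination 2.

Combination 2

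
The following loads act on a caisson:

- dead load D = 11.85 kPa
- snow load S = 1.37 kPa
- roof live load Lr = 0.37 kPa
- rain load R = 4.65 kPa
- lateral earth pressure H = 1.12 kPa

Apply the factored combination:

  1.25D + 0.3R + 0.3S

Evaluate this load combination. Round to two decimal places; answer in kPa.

16.62 kPa

1.25(11.85) + 0.3(4.65) + 0.3(1.37) = 14.81 + 1.40 + 0.41 = 16.62
p_u = 16.62 kPa.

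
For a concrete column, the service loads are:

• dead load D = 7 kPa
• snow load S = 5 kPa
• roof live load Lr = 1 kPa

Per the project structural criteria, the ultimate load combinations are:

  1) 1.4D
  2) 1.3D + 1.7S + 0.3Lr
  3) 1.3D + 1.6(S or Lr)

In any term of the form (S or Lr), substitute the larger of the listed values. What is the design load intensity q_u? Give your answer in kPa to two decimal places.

17.90 kPa

(S or Lr) → S = 5 kPa.
1) 1.4(7) = 9.80
2) 1.3(7) + 1.7(5) + 0.3(1) = 17.90
3) 1.3(7) + 1.6(5) = 17.10
The controlling combination is 2, giving 17.90 kPa.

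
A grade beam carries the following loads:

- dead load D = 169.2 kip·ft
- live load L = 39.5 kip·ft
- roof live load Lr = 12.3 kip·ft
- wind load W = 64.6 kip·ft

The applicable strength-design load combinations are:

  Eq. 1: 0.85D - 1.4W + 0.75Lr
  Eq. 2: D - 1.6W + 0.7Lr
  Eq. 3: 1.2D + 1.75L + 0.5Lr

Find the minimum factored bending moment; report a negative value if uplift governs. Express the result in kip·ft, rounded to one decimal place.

Eq. 1: 0.85(169.2) - 1.4(64.6) + 0.75(12.3) = 62.6
Eq. 2: 1.0(169.2) - 1.6(64.6) + 0.7(12.3) = 74.5
Eq. 3: 1.2(169.2) + 1.75(39.5) + 0.5(12.3) = 278.3
Combination 1 gives the minimum: 62.6 kip·ft.

62.6 kip·ft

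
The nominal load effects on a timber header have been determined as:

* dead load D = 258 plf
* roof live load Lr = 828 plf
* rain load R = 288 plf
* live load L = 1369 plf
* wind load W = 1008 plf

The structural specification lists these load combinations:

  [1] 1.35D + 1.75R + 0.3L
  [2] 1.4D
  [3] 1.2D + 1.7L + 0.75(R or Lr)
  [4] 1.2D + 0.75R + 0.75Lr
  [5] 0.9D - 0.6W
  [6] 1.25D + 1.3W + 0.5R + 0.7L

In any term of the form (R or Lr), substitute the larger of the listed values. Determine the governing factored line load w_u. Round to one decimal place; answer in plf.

(R or Lr) → Lr = 828 plf.
[1] 1.35(258) + 1.75(288) + 0.3(1369) = 348.3 + 504.0 + 410.7 = 1263.0
[2] 1.4(258) = 361.2
[3] 1.2(258) + 1.7(1369) + 0.75(828) = 309.6 + 2327.3 + 621.0 = 3257.9
[4] 1.2(258) + 0.75(288) + 0.75(828) = 309.6 + 216.0 + 621.0 = 1146.6
[5] 0.9(258) - 0.6(1008) = 232.2 - 604.8 = -372.6
[6] 1.25(258) + 1.3(1008) + 0.5(288) + 0.7(1369) = 322.5 + 1310.4 + 144.0 + 958.3 = 2735.2
Maximum is from combination 3.

3257.9 plf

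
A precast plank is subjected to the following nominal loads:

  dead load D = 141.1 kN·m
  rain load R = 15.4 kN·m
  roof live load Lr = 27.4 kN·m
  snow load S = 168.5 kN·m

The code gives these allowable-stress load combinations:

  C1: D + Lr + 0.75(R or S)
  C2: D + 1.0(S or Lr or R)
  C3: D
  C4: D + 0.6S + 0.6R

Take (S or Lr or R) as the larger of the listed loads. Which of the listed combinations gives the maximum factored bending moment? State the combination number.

(R or S) → S = 168.5 kN·m; (S or Lr or R) → S = 168.5 kN·m.
C1: 1.0(141.1) + 1.0(27.4) + 0.75(168.5) = 141.1 + 27.4 + 126.4 = 294.9
C2: 1.0(141.1) + 1.0(168.5) = 141.1 + 168.5 = 309.6
C3: 1.0(141.1) = 141.1
C4: 1.0(141.1) + 0.6(168.5) + 0.6(15.4) = 141.1 + 101.1 + 9.2 = 251.4
The largest value is 309.6 kN·m from combination 2.

Combination 2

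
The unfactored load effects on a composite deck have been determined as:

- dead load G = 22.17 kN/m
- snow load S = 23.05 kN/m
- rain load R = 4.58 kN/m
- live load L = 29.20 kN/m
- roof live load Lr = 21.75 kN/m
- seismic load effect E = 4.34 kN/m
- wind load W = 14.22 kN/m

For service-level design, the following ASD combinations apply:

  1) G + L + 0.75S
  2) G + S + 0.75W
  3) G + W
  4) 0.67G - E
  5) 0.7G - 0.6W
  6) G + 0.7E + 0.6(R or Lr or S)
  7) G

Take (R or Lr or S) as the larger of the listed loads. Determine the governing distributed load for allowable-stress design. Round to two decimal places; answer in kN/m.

(R or Lr or S) → S = 23.05 kN/m.
1) 1.0(22.17) + 1.0(29.20) + 0.75(23.05) = 68.66
2) 1.0(22.17) + 1.0(23.05) + 0.75(14.22) = 55.89
3) 1.0(22.17) + 1.0(14.22) = 36.39
4) 0.67(22.17) - 1.0(4.34) = 10.51
5) 0.7(22.17) - 0.6(14.22) = 6.99
6) 1.0(22.17) + 0.7(4.34) + 0.6(23.05) = 39.04
7) 1.0(22.17) = 22.17
The controlling combination is 1, giving 68.66 kN/m.

68.66 kN/m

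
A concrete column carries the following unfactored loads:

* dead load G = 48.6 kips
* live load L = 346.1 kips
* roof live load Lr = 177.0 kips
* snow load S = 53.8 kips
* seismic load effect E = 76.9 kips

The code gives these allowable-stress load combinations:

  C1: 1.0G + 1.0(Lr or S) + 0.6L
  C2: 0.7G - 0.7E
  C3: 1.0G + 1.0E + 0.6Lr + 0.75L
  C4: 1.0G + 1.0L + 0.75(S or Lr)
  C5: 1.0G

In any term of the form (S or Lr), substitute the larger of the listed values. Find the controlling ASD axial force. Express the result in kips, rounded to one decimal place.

(Lr or S) → Lr = 177.0 kips; (S or Lr) → Lr = 177.0 kips.
C1: 1.0(48.6) + 1.0(177.0) + 0.6(346.1) = 433.3
C2: 0.7(48.6) - 0.7(76.9) = -19.8
C3: 1.0(48.6) + 1.0(76.9) + 0.6(177.0) + 0.75(346.1) = 491.3
C4: 1.0(48.6) + 1.0(346.1) + 0.75(177.0) = 527.5
C5: 1.0(48.6) = 48.6
Combination 4 governs: P = 527.5 kips.

527.5 kips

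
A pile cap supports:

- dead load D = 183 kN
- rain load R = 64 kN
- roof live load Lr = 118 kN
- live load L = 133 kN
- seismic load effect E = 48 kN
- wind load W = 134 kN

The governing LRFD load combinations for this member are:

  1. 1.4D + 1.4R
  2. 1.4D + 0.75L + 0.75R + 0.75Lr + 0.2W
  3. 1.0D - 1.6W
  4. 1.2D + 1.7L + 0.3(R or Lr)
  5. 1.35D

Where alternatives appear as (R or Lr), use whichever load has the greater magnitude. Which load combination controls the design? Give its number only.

Combination 2

(R or Lr) → Lr = 118 kN.
1. 1.4(183) + 1.4(64) = 256.2 + 89.6 = 345.8
2. 1.4(183) + 0.75(133) + 0.75(64) + 0.75(118) + 0.2(134) = 256.2 + 99.8 + 48.0 + 88.5 + 26.8 = 519.3
3. 1.0(183) - 1.6(134) = 183.0 - 214.4 = -31.4
4. 1.2(183) + 1.7(133) + 0.3(118) = 219.6 + 226.1 + 35.4 = 481.1
5. 1.35(183) = 247.1
The largest value is 519.3 kN from combination 2.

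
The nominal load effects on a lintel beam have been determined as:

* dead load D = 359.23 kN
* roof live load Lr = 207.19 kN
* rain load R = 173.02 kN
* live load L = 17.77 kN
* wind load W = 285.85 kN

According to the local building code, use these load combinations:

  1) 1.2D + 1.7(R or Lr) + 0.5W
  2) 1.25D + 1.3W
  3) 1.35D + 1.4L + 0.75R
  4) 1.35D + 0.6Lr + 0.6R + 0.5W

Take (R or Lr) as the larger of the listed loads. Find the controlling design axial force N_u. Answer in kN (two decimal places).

926.22 kN

(R or Lr) → Lr = 207.19 kN.
1) 1.2(359.23) + 1.7(207.19) + 0.5(285.85) = 926.22
2) 1.25(359.23) + 1.3(285.85) = 820.64
3) 1.35(359.23) + 1.4(17.77) + 0.75(173.02) = 639.60
4) 1.35(359.23) + 0.6(207.19) + 0.6(173.02) + 0.5(285.85) = 484.96 + 124.31 + 103.81 + 142.93 = 856.01
Maximum is from combination 1.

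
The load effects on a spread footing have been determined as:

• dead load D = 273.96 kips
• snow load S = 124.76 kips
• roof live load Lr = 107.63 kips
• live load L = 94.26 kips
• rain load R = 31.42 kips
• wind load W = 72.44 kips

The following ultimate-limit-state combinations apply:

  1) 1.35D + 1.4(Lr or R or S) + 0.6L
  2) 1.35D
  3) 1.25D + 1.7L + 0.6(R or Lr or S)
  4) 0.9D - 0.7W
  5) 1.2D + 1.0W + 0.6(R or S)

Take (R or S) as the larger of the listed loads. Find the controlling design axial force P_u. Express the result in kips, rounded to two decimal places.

(Lr or R or S) → S = 124.76 kips; (R or Lr or S) → S = 124.76 kips; (R or S) → S = 124.76 kips.
1) 1.35(273.96) + 1.4(124.76) + 0.6(94.26) = 369.85 + 174.66 + 56.56 = 601.07
2) 1.35(273.96) = 369.85
3) 1.25(273.96) + 1.7(94.26) + 0.6(124.76) = 342.45 + 160.24 + 74.86 = 577.55
4) 0.9(273.96) - 0.7(72.44) = 195.86
5) 1.2(273.96) + 1.0(72.44) + 0.6(124.76) = 328.75 + 72.44 + 74.86 = 476.05
The controlling combination is 1, giving 601.07 kips.

601.07 kips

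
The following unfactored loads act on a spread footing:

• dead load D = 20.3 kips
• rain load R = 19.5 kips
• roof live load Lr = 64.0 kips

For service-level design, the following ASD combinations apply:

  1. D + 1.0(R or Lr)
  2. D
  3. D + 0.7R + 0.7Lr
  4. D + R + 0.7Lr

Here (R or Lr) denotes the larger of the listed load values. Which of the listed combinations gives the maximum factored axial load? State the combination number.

Combination 4

(R or Lr) → Lr = 64.0 kips.
1. 1.0(20.3) + 1.0(64.0) = 84.3
2. 1.0(20.3) = 20.3
3. 1.0(20.3) + 0.7(19.5) + 0.7(64.0) = 78.8
4. 1.0(20.3) + 1.0(19.5) + 0.7(64.0) = 84.6
The largest value is 84.6 kips from combination 4.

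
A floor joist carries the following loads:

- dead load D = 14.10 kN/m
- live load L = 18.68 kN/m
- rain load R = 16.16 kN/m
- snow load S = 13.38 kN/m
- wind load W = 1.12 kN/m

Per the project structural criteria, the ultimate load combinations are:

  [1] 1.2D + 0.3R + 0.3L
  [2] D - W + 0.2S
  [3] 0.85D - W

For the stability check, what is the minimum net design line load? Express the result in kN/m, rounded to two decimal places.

10.87 kN/m

[1] 1.2(14.10) + 0.3(16.16) + 0.3(18.68) = 16.92 + 4.85 + 5.60 = 27.37
[2] 1.0(14.10) - 1.0(1.12) + 0.2(13.38) = 14.10 - 1.12 + 2.68 = 15.66
[3] 0.85(14.10) - 1.0(1.12) = 11.99 - 1.12 = 10.87
Combination 3 gives the minimum: 10.87 kN/m.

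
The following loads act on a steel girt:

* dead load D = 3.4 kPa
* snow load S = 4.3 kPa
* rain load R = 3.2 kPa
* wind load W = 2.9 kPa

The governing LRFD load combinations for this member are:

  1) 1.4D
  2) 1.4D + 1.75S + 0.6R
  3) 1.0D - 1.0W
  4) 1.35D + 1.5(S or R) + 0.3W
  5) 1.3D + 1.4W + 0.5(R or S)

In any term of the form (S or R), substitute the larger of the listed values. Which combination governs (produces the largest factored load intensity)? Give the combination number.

Combination 2

(S or R) → S = 4.3 kPa; (R or S) → S = 4.3 kPa.
1) 1.4(3.4) = 4.8
2) 1.4(3.4) + 1.75(4.3) + 0.6(3.2) = 14.2
3) 1.0(3.4) - 1.0(2.9) = 0.5
4) 1.35(3.4) + 1.5(4.3) + 0.3(2.9) = 11.9
5) 1.3(3.4) + 1.4(2.9) + 0.5(4.3) = 10.6
The largest value is 14.2 kPa from combination 2.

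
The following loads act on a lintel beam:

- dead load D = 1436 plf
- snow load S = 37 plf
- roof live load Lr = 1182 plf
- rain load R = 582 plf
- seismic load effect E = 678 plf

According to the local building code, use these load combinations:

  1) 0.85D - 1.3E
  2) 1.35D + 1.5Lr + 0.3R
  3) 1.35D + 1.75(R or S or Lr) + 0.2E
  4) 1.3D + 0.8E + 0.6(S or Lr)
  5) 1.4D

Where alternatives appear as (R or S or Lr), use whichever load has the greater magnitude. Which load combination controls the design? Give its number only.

(R or S or Lr) → Lr = 1182 plf; (S or Lr) → Lr = 1182 plf.
1) 0.85(1436) - 1.3(678) = 1220.60 - 881.40 = 339.20
2) 1.35(1436) + 1.5(1182) + 0.3(582) = 1938.60 + 1773.00 + 174.60 = 3886.20
3) 1.35(1436) + 1.75(1182) + 0.2(678) = 1938.60 + 2068.50 + 135.60 = 4142.70
4) 1.3(1436) + 0.8(678) + 0.6(1182) = 1866.80 + 542.40 + 709.20 = 3118.40
5) 1.4(1436) = 2010.40
The largest value is 4142.70 plf from combination 3.

Combination 3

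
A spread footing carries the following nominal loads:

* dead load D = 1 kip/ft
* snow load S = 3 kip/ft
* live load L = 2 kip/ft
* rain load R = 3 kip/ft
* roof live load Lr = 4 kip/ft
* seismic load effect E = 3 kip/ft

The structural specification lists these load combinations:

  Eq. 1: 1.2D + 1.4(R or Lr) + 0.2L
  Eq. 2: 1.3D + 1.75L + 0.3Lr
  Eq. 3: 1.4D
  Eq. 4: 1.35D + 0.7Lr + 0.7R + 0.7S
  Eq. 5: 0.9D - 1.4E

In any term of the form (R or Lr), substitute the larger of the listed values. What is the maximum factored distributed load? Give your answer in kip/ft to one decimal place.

(R or Lr) → Lr = 4 kip/ft.
Eq. 1: 1.2(1) + 1.4(4) + 0.2(2) = 1.2 + 5.6 + 0.4 = 7.2
Eq. 2: 1.3(1) + 1.75(2) + 0.3(4) = 1.3 + 3.5 + 1.2 = 6.0
Eq. 3: 1.4(1) = 1.4
Eq. 4: 1.35(1) + 0.7(4) + 0.7(3) + 0.7(3) = 1.4 + 2.8 + 2.1 + 2.1 = 8.4
Eq. 5: 0.9(1) - 1.4(3) = 0.9 - 4.2 = -3.3
Combination 4 governs: w_u = 8.4 kip/ft.

8.4 kip/ft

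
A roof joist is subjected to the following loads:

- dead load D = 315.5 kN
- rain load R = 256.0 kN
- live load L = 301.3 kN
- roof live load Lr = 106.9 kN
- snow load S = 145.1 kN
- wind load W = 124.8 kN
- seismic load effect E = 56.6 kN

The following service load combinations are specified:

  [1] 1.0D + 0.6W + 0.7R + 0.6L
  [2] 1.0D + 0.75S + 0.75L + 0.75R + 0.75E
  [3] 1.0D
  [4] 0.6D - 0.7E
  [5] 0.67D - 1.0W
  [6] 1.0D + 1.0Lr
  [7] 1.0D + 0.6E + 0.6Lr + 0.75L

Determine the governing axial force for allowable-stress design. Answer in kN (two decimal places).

[1] 1.0(315.5) + 0.6(124.8) + 0.7(256.0) + 0.6(301.3) = 315.50 + 74.88 + 179.20 + 180.78 = 750.36
[2] 1.0(315.5) + 0.75(145.1) + 0.75(301.3) + 0.75(256.0) + 0.75(56.6) = 884.75
[3] 1.0(315.5) = 315.50
[4] 0.6(315.5) - 0.7(56.6) = 189.30 - 39.62 = 149.68
[5] 0.67(315.5) - 1.0(124.8) = 211.39 - 124.80 = 86.59
[6] 1.0(315.5) + 1.0(106.9) = 315.50 + 106.90 = 422.40
[7] 1.0(315.5) + 0.6(56.6) + 0.6(106.9) + 0.75(301.3) = 315.50 + 33.96 + 64.14 + 225.98 = 639.58
Maximum is from combination 2.

884.75 kN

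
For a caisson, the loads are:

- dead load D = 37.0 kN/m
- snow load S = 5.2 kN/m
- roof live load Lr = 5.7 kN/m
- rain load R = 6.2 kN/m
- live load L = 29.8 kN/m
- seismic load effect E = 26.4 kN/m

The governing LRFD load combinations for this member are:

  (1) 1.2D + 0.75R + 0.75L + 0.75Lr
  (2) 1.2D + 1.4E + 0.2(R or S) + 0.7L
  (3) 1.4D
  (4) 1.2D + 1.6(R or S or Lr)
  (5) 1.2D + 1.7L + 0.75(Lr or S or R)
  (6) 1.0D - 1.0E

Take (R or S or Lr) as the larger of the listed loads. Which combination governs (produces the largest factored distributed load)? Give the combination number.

Combination 2

(R or S) → R = 6.2 kN/m; (R or S or Lr) → R = 6.2 kN/m; (Lr or S or R) → R = 6.2 kN/m.
(1) 1.2(37.0) + 0.75(6.2) + 0.75(29.8) + 0.75(5.7) = 75.68
(2) 1.2(37.0) + 1.4(26.4) + 0.2(6.2) + 0.7(29.8) = 103.46
(3) 1.4(37.0) = 51.80
(4) 1.2(37.0) + 1.6(6.2) = 54.32
(5) 1.2(37.0) + 1.7(29.8) + 0.75(6.2) = 99.71
(6) 1.0(37.0) - 1.0(26.4) = 10.60
The largest value is 103.46 kN/m from combination 2.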